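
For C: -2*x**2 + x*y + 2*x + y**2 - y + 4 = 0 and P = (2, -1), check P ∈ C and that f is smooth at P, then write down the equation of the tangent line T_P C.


Tangent line at P: -7*x - y + 13 = 0.

Step 1: f(2, -1) = 0, so P lies on C.
Step 2: partial derivatives
  f_x(x, y) = -4*x + y + 2, f_y(x, y) = x + 2*y - 1.
  f_x(P) = -7, f_y(P) = -1 (gradient nonzero, so P is smooth).
Step 3: tangent line at P: -7·(x − 2) + -1·(y − -1) = 0.
Expanding: -7*x - y + 13 = 0.


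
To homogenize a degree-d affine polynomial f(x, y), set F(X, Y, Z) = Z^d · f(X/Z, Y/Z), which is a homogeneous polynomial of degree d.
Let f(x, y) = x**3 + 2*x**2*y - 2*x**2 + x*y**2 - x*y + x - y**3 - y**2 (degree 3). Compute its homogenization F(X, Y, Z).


F(X, Y, Z) = X**3 + 2*X**2*Y - 2*X**2*Z + X*Y**2 - X*Y*Z + X*Z**2 - Y**3 - Y**2*Z

deg(f) = 3.
Substitute x = X/Z, y = Y/Z into f, then multiply by Z^3.
  monomial 1·x^3·y^0 ↦ 1·X^3·Y^0·Z^0.
  monomial 2·x^2·y^1 ↦ 2·X^2·Y^1·Z^0.
  monomial -2·x^2·y^0 ↦ -2·X^2·Y^0·Z^1.
  monomial 1·x^1·y^2 ↦ 1·X^1·Y^2·Z^0.
  monomial -1·x^1·y^1 ↦ -1·X^1·Y^1·Z^1.
  monomial 1·x^1·y^0 ↦ 1·X^1·Y^0·Z^2.
  monomial -1·x^0·y^3 ↦ -1·X^0·Y^3·Z^0.
  monomial -1·x^0·y^2 ↦ -1·X^0·Y^2·Z^1.
Collecting: F(X, Y, Z) = X**3 + 2*X**2*Y - 2*X**2*Z + X*Y**2 - X*Y*Z + X*Z**2 - Y**3 - Y**2*Z.


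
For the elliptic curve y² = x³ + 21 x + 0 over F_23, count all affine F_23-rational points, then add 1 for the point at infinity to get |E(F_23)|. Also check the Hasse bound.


Affine points = {(0, 0), (2, 2), (2, 21), (5, 0), (8, 6), (8, 17), (12, 5), (12, 18), (13, 3), (13, 20), (14, 5), (14, 18), (16, 4), (16, 19), (17, 7), (17, 16), (18, 0), (19, 6), (19, 17), (20, 5), (20, 18), (22, 1), (22, 22)}; affine count = 23; |E(F_23)| = 24.

Discriminant check: Δ ∝ 4a³ + 27b² = 4·21³ + 27·0² = 4·9261 + 27·0 ≡ 14 (mod 23). Nonzero ⇒ E is nonsingular.
For each x ∈ F_23, compute rhs = x³ + 21·x + 0 mod 23, then count y ∈ F_23 with y² ≡ rhs.
  x = 0: rhs = 0, matching y values: 0 (1 points).
  x = 1: rhs = 22, matching y values: none (0 points).
  x = 2: rhs = 4, matching y values: 2, 21 (2 points).
  x = 3: rhs = 21, matching y values: none (0 points).
  x = 4: rhs = 10, matching y values: none (0 points).
  x = 5: rhs = 0, matching y values: 0 (1 points).
  x = 6: rhs = 20, matching y values: none (0 points).
  x = 7: rhs = 7, matching y values: none (0 points).
  x = 8: rhs = 13, matching y values: 6, 17 (2 points).
  x = 9: rhs = 21, matching y values: none (0 points).
  x = 10: rhs = 14, matching y values: none (0 points).
  x = 11: rhs = 21, matching y values: none (0 points).
  x = 12: rhs = 2, matching y values: 5, 18 (2 points).
  x = 13: rhs = 9, matching y values: 3, 20 (2 points).
  x = 14: rhs = 2, matching y values: 5, 18 (2 points).
  x = 15: rhs = 10, matching y values: none (0 points).
  x = 16: rhs = 16, matching y values: 4, 19 (2 points).
  x = 17: rhs = 3, matching y values: 7, 16 (2 points).
  x = 18: rhs = 0, matching y values: 0 (1 points).
  x = 19: rhs = 13, matching y values: 6, 17 (2 points).
  x = 20: rhs = 2, matching y values: 5, 18 (2 points).
  x = 21: rhs = 19, matching y values: none (0 points).
  x = 22: rhs = 1, matching y values: 1, 22 (2 points).
Total affine count: 23.
Full point count |E(F_23)| = 23 + 1 = 24.
Hasse bound: |24 − (23+1)| = |0| = 0 ≤ 2√23 ≈ 9.5917 ✓.


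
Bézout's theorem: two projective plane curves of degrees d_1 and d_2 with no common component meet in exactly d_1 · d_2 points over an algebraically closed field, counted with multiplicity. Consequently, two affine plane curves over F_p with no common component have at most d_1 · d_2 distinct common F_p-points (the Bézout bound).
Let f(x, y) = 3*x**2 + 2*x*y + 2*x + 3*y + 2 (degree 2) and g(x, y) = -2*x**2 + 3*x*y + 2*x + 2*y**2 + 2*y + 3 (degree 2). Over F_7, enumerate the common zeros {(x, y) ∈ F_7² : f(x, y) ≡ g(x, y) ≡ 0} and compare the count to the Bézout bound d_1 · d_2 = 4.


Common zeros: ∅; count = 0; Bézout bound = 4.

deg(f) = 2, deg(g) = 2, so Bézout bound = 4.
Scan x ∈ F_7. For each x, list the y ∈ F_7 with f(x, y) ≡ 0 and those with g(x, y) ≡ 0 (mod 7); the common zeros in that column are the intersection.
  x = 0: f ≡ 0 at y ∈ {4}; g ≡ 0 at y ∈ {1, 5}; common: ∅.
  x = 1: f ≡ 0 at y ∈ {0}; g ≡ 0 at y ∈ {2, 6}; common: ∅.
  x = 2: f ≡ 0 at y ∈ ∅; g ≡ 0 at y ∈ {4, 6}; common: ∅.
  x = 3: f ≡ 0 at y ∈ {0}; g ≡ 0 at y ∈ {2, 3}; common: ∅.
  x = 4: f ≡ 0 at y ∈ {3}; g ≡ 0 at y ∈ {0}; common: ∅.
  x = 5: f ≡ 0 at y ∈ {3}; g ≡ 0 at y ∈ {4, 5}; common: ∅.
  x = 6: f ≡ 0 at y ∈ {4}; g ≡ 0 at y ∈ {1, 3}; common: ∅.
Collecting: common zeros = ∅, so the count is 0.
Comparison with the Bézout bound: 0 ≤ 4 = deg(f)·deg(g), as expected for curves with no common component (the affine F_7-count falls short of the bound because intersections may lie at infinity, over extension fields, or carry multiplicity).


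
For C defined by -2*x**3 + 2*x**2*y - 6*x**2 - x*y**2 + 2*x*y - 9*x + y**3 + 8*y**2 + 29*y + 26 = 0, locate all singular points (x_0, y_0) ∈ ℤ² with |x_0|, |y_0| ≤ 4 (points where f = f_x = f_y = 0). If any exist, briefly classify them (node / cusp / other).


Singular points: {(-2, -3)}; classification: cusp.

Compute partial derivatives:
  f_x = -6*x**2 + 4*x*y - 12*x - y**2 + 2*y - 9.
  f_y = 2*x**2 - 2*x*y + 2*x + 3*y**2 + 16*y + 29.
Scan x_0 ∈ {−4, ..., 4}. For each x_0, f_y(x_0, y) is a polynomial in y; find its integer roots y ∈ {−4, ..., 4}, then test f_x and f at those candidates.
  x = -4: f_y(-4, y) = 3*y**2 + 24*y + 53; no integer root y with |y| ≤ 4.
  x = -3: f_y(-3, y) = 3*y**2 + 22*y + 41; no integer root y with |y| ≤ 4.
  x = -2: f_y(-2, y) = 3*y**2 + 20*y + 33; vanishes at y ∈ {-3}. (-2, -3): f_x = 0, f = 0 — SINGULAR.
  x = -1: f_y(-1, y) = 3*y**2 + 18*y + 29; no integer root y with |y| ≤ 4.
  x = 0: f_y(0, y) = 3*y**2 + 16*y + 29; no integer root y with |y| ≤ 4.
  x = 1: f_y(1, y) = 3*y**2 + 14*y + 33; no integer root y with |y| ≤ 4.
  x = 2: f_y(2, y) = 3*y**2 + 12*y + 41; no integer root y with |y| ≤ 4.
  x = 3: f_y(3, y) = 3*y**2 + 10*y + 53; no integer root y with |y| ≤ 4.
  x = 4: f_y(4, y) = 3*y**2 + 8*y + 69; no integer root y with |y| ≤ 4.
Only singular point on the grid: (-2, -3).
Classify: substitute x = -2 + u, y = -3 + v and expand: f = -2*u**3 + 2*u**2*v - u*v**2 + v**3 + v**2.
No constant or linear terms (consistent with a singular point). Quadratic part: v**2. Cubic part: -2*u**3 + 2*u**2*v - u*v**2 + v**3.
The quadratic part v**2 is a perfect square, so there is a single (double) tangent line v = 0, i.e. y = -3. Restricting the cubic part to that line (v = 0) leaves -2*u**3 ≠ 0, so f is not divisible by v and the branch is v² ≈ 2*u**3 to lowest order — this is a cusp.
Classification: cusp.


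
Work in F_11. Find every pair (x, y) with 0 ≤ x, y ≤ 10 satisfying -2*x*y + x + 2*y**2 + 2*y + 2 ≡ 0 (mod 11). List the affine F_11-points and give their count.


Affine F_11-points: {(1, 2), (1, 9), (2, 5), (2, 7), (3, 3), (3, 10), (6, 1), (6, 4), (9, 0), (9, 8)}; count = 10.

For each of the 121 pairs (x, y) ∈ F_11², evaluate f(x, y) mod 11. Record the zeros.
  x = 0: [0↦2, 1↦6, 2↦3, 3↦4, 4↦9, 5↦7, 6↦9, 7↦4, 8↦3, 9↦6, 10↦2]  zeros at y ∈ ∅
  x = 1: [0↦3, 1↦5, 2↦0, 3↦10, 4↦2, 5↦9, 6↦9, 7↦2, 8↦10, 9↦0, 10↦5]  zeros at y ∈ {2, 9}
  x = 2: [0↦4, 1↦4, 2↦8, 3↦5, 4↦6, 5↦0, 6↦9, 7↦0, 8↦6, 9↦5, 10↦8]  zeros at y ∈ {5, 7}
  x = 3: [0↦5, 1↦3, 2↦5, 3↦0, 4↦10, 5↦2, 6↦9, 7↦9, 8↦2, 9↦10, 10↦0]  zeros at y ∈ {3, 10}
  x = 4: [0↦6, 1↦2, 2↦2, 3↦6, 4↦3, 5↦4, 6↦9, 7↦7, 8↦9, 9↦4, 10↦3]  zeros at y ∈ ∅
  x = 5: [0↦7, 1↦1, 2↦10, 3↦1, 4↦7, 5↦6, 6↦9, 7↦5, 8↦5, 9↦9, 10↦6]  zeros at y ∈ ∅
  x = 6: [0↦8, 1↦0, 2↦7, 3↦7, 4↦0, 5↦8, 6↦9, 7↦3, 8↦1, 9↦3, 10↦9]  zeros at y ∈ {1, 4}
  x = 7: [0↦9, 1↦10, 2↦4, 3↦2, 4↦4, 5↦10, 6↦9, 7↦1, 8↦8, 9↦8, 10↦1]  zeros at y ∈ ∅
  x = 8: [0↦10, 1↦9, 2↦1, 3↦8, 4↦8, 5↦1, 6↦9, 7↦10, 8↦4, 9↦2, 10↦4]  zeros at y ∈ ∅
  x = 9: [0↦0, 1↦8, 2↦9, 3↦3, 4↦1, 5↦3, 6↦9, 7↦8, 8↦0, 9↦7, 10↦7]  zeros at y ∈ {0, 8}
  x = 10: [0↦1, 1↦7, 2↦6, 3↦9, 4↦5, 5↦5, 6↦9, 7↦6, 8↦7, 9↦1, 10↦10]  zeros at y ∈ ∅
Collecting zeros: affine points = {(1, 2), (1, 9), (2, 5), (2, 7), (3, 3), (3, 10), (6, 1), (6, 4), (9, 0), (9, 8)}.
Total count |C(F_11)_aff| = 10.


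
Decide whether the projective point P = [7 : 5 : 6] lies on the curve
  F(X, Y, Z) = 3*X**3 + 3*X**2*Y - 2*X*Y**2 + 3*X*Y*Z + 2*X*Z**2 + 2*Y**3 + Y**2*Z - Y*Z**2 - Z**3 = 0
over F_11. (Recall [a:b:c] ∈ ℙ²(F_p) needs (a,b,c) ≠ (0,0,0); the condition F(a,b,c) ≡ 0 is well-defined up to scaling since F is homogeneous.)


F(7,5,6) ≡ 0 (mod 11); P is on the curve.

Evaluate F(7, 5, 6) term-by-term (mod 11).
  3*X**3 ↦ 3·343·1·1 = 1029
  3*X**2*Y ↦ 3·49·5·1 = 735
  -2*X*Y**2 ↦ -2·7·25·1 = -350
  3*X*Y*Z ↦ 3·7·5·6 = 630
  2*X*Z**2 ↦ 2·7·1·36 = 504
  2*Y**3 ↦ 2·1·125·1 = 250
  Y**2*Z ↦ 1·1·25·6 = 150
  -Y*Z**2 ↦ -1·1·5·36 = -180
  -Z**3 ↦ -1·1·1·216 = -216
Sum: F(7, 5, 6) = (1029) + (735) + (-350) + (630) + (504) + (250) + (150) + (-180) + (-216) = 2552.
Reducing mod 11: 2552 ≡ 0 (mod 11).
Since F(a, b, c) ≡ 0 (mod 11), P lies on the curve.


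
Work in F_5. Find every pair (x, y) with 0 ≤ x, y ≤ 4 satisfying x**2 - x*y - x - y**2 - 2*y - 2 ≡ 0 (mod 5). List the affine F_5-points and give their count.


Affine F_5-points: {(0, 1), (0, 2), (1, 3), (1, 4), (2, 0), (2, 1), (3, 2), (3, 3), (4, 0), (4, 4)}; count = 10.

For each of the 25 pairs (x, y) ∈ F_5², evaluate f(x, y) mod 5. Record the zeros.
  x = 0: [0↦3, 1↦0, 2↦0, 3↦3, 4↦4]  zeros at y ∈ {1, 2}
  x = 1: [0↦3, 1↦4, 2↦3, 3↦0, 4↦0]  zeros at y ∈ {3, 4}
  x = 2: [0↦0, 1↦0, 2↦3, 3↦4, 4↦3]  zeros at y ∈ {0, 1}
  x = 3: [0↦4, 1↦3, 2↦0, 3↦0, 4↦3]  zeros at y ∈ {2, 3}
  x = 4: [0↦0, 1↦3, 2↦4, 3↦3, 4↦0]  zeros at y ∈ {0, 4}
Collecting zeros: affine points = {(0, 1), (0, 2), (1, 3), (1, 4), (2, 0), (2, 1), (3, 2), (3, 3), (4, 0), (4, 4)}.
Total count |C(F_5)_aff| = 10.


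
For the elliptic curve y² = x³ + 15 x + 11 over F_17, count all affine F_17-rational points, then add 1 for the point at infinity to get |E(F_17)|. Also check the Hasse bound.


Affine points = {(2, 7), (2, 10), (3, 7), (3, 10), (4, 4), (4, 13), (7, 0), (9, 5), (9, 12), (12, 7), (12, 10)}; affine count = 11; |E(F_17)| = 12.

Discriminant check: Δ ∝ 4a³ + 27b² = 4·15³ + 27·11² = 4·3375 + 27·121 ≡ 5 (mod 17). Nonzero ⇒ E is nonsingular.
For each x ∈ F_17, compute rhs = x³ + 15·x + 11 mod 17, then count y ∈ F_17 with y² ≡ rhs.
  x = 0: rhs = 11, matching y values: none (0 points).
  x = 1: rhs = 10, matching y values: none (0 points).
  x = 2: rhs = 15, matching y values: 7, 10 (2 points).
  x = 3: rhs = 15, matching y values: 7, 10 (2 points).
  x = 4: rhs = 16, matching y values: 4, 13 (2 points).
  x = 5: rhs = 7, matching y values: none (0 points).
  x = 6: rhs = 11, matching y values: none (0 points).
  x = 7: rhs = 0, matching y values: 0 (1 points).
  x = 8: rhs = 14, matching y values: none (0 points).
  x = 9: rhs = 8, matching y values: 5, 12 (2 points).
  x = 10: rhs = 5, matching y values: none (0 points).
  x = 11: rhs = 11, matching y values: none (0 points).
  x = 12: rhs = 15, matching y values: 7, 10 (2 points).
  x = 13: rhs = 6, matching y values: none (0 points).
  x = 14: rhs = 7, matching y values: none (0 points).
  x = 15: rhs = 7, matching y values: none (0 points).
  x = 16: rhs = 12, matching y values: none (0 points).
Total affine count: 11.
Full point count |E(F_17)| = 11 + 1 = 12.
Hasse bound: |12 − (17+1)| = |-6| = 6 ≤ 2√17 ≈ 8.2462 ✓.


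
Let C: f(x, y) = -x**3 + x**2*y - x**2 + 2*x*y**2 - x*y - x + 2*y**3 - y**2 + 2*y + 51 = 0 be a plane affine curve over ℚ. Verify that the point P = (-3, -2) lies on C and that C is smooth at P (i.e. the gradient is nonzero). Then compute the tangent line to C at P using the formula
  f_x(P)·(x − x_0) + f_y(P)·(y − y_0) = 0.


Tangent line at P: 66*y + 132 = 0.

Step 1: f(-3, -2) = 0, so P lies on C.
Step 2: partial derivatives
  f_x(x, y) = -3*x**2 + 2*x*y - 2*x + 2*y**2 - y - 1, f_y(x, y) = x**2 + 4*x*y - x + 6*y**2 - 2*y + 2.
  f_x(P) = 0, f_y(P) = 66 (gradient nonzero, so P is smooth).
Step 3: tangent line at P: 0·(x − -3) + 66·(y − -2) = 0.
Expanding: 66*y + 132 = 0.


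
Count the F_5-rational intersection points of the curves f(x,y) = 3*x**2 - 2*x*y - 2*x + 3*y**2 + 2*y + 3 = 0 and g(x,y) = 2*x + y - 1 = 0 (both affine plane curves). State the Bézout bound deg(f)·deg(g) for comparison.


Common zeros: ∅; count = 0; Bézout bound = 2.

deg(f) = 2, deg(g) = 1, so Bézout bound = 2.
Scan x ∈ F_5. For each x, list the y ∈ F_5 with f(x, y) ≡ 0 and those with g(x, y) ≡ 0 (mod 5); the common zeros in that column are the intersection.
  x = 0: f ≡ 0 at y ∈ ∅; g ≡ 0 at y ∈ {1}; common: ∅.
  x = 1: f ≡ 0 at y ∈ ∅; g ≡ 0 at y ∈ {4}; common: ∅.
  x = 2: f ≡ 0 at y ∈ ∅; g ≡ 0 at y ∈ {2}; common: ∅.
  x = 3: f ≡ 0 at y ∈ ∅; g ≡ 0 at y ∈ {0}; common: ∅.
  x = 4: f ≡ 0 at y ∈ {1}; g ≡ 0 at y ∈ {3}; common: ∅.
Collecting: common zeros = ∅, so the count is 0.
Comparison with the Bézout bound: 0 ≤ 2 = deg(f)·deg(g), as expected for curves with no common component (the affine F_5-count falls short of the bound because intersections may lie at infinity, over extension fields, or carry multiplicity).


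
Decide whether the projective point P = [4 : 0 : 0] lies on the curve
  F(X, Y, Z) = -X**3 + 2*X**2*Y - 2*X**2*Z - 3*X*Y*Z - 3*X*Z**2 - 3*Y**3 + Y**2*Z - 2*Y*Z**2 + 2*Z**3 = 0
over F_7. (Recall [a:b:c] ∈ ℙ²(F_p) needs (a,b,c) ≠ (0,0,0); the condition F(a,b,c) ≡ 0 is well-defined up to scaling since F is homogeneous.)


F(4,0,0) ≡ 6 (mod 7); P is NOT on the curve.

Evaluate F(4, 0, 0) term-by-term (mod 7).
  -X**3 ↦ -1·64·1·1 = -64
  2*X**2*Y ↦ 2·16·0·1 = 0
  -2*X**2*Z ↦ -2·16·1·0 = 0
  -3*X*Y*Z ↦ -3·4·0·0 = 0
  -3*X*Z**2 ↦ -3·4·1·0 = 0
  -3*Y**3 ↦ -3·1·0·1 = 0
  Y**2*Z ↦ 1·1·0·0 = 0
  -2*Y*Z**2 ↦ -2·1·0·0 = 0
  2*Z**3 ↦ 2·1·1·0 = 0
Sum: F(4, 0, 0) = (-64) + (0) + (0) + (0) + (0) + (0) + (0) + (0) + (0) = -64.
Reducing mod 7: -64 ≡ 6 (mod 7).
Since F(a, b, c) ≡ 6 ≠ 0 (mod 7), P does NOT lie on the curve.


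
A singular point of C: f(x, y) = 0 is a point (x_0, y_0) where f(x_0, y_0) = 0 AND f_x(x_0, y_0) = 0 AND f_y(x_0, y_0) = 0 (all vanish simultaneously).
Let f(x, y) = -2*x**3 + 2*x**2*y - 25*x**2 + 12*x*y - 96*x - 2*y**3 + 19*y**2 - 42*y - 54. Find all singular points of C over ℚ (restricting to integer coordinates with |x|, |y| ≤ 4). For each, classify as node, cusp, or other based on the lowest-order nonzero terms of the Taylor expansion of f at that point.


Singular points: {(-3, 3)}; classification: node.

Compute partial derivatives:
  f_x = -6*x**2 + 4*x*y - 50*x + 12*y - 96.
  f_y = 2*x**2 + 12*x - 6*y**2 + 38*y - 42.
Scan x_0 ∈ {−4, ..., 4}. For each x_0, f_y(x_0, y) is a polynomial in y; find its integer roots y ∈ {−4, ..., 4}, then test f_x and f at those candidates.
  x = -4: f_y(-4, y) = -6*y**2 + 38*y - 58; no integer root y with |y| ≤ 4.
  x = -3: f_y(-3, y) = -6*y**2 + 38*y - 60; vanishes at y ∈ {3}. (-3, 3): f_x = 0, f = 0 — SINGULAR.
  x = -2: f_y(-2, y) = -6*y**2 + 38*y - 58; no integer root y with |y| ≤ 4.
  x = -1: f_y(-1, y) = -6*y**2 + 38*y - 52; vanishes at y ∈ {2}. (-1, 2): f_x = -36 ≠ 0.
  x = 0: f_y(0, y) = -6*y**2 + 38*y - 42; no integer root y with |y| ≤ 4.
  x = 1: f_y(1, y) = -6*y**2 + 38*y - 28; no integer root y with |y| ≤ 4.
  x = 2: f_y(2, y) = -6*y**2 + 38*y - 10; no integer root y with |y| ≤ 4.
  x = 3: f_y(3, y) = -6*y**2 + 38*y + 12; no integer root y with |y| ≤ 4.
  x = 4: f_y(4, y) = -6*y**2 + 38*y + 38; no integer root y with |y| ≤ 4.
Only singular point on the grid: (-3, 3).
Classify: substitute x = -3 + u, y = 3 + v and expand: f = -2*u**3 + 2*u**2*v - u**2 - 2*v**3 + v**2.
No constant or linear terms (consistent with a singular point). Quadratic part: -u**2 + v**2. Cubic part: -2*u**3 + 2*u**2*v - 2*v**3.
The quadratic part v**2 - u**2 = (v − u)(v + u) splits into two distinct linear factors, so there are two distinct tangent lines y − 3 = ±(x − -3) — this is a node (ordinary double point).
Classification: node.


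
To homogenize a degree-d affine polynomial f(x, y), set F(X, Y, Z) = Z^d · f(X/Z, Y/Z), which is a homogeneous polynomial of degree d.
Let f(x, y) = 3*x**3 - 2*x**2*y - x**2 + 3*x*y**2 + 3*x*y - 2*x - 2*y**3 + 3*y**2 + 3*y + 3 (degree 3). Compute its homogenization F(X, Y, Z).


F(X, Y, Z) = 3*X**3 - 2*X**2*Y - X**2*Z + 3*X*Y**2 + 3*X*Y*Z - 2*X*Z**2 - 2*Y**3 + 3*Y**2*Z + 3*Y*Z**2 + 3*Z**3

deg(f) = 3.
Substitute x = X/Z, y = Y/Z into f, then multiply by Z^3.
  monomial 3·x^3·y^0 ↦ 3·X^3·Y^0·Z^0.
  monomial -2·x^2·y^1 ↦ -2·X^2·Y^1·Z^0.
  monomial -1·x^2·y^0 ↦ -1·X^2·Y^0·Z^1.
  monomial 3·x^1·y^2 ↦ 3·X^1·Y^2·Z^0.
  monomial 3·x^1·y^1 ↦ 3·X^1·Y^1·Z^1.
  monomial -2·x^1·y^0 ↦ -2·X^1·Y^0·Z^2.
  monomial -2·x^0·y^3 ↦ -2·X^0·Y^3·Z^0.
  monomial 3·x^0·y^2 ↦ 3·X^0·Y^2·Z^1.
  monomial 3·x^0·y^1 ↦ 3·X^0·Y^1·Z^2.
  monomial 3·x^0·y^0 ↦ 3·X^0·Y^0·Z^3.
Collecting: F(X, Y, Z) = 3*X**3 - 2*X**2*Y - X**2*Z + 3*X*Y**2 + 3*X*Y*Z - 2*X*Z**2 - 2*Y**3 + 3*Y**2*Z + 3*Y*Z**2 + 3*Z**3.


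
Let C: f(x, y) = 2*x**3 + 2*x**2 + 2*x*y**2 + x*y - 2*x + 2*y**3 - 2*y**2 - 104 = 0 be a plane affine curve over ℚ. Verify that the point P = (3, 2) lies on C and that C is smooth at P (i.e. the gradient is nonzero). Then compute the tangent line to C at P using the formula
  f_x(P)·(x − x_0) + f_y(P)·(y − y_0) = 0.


Tangent line at P: 74*x + 43*y - 308 = 0.

Step 1: f(3, 2) = 0, so P lies on C.
Step 2: partial derivatives
  f_x(x, y) = 6*x**2 + 4*x + 2*y**2 + y - 2, f_y(x, y) = 4*x*y + x + 6*y**2 - 4*y.
  f_x(P) = 74, f_y(P) = 43 (gradient nonzero, so P is smooth).
Step 3: tangent line at P: 74·(x − 3) + 43·(y − 2) = 0.
Expanding: 74*x + 43*y - 308 = 0.


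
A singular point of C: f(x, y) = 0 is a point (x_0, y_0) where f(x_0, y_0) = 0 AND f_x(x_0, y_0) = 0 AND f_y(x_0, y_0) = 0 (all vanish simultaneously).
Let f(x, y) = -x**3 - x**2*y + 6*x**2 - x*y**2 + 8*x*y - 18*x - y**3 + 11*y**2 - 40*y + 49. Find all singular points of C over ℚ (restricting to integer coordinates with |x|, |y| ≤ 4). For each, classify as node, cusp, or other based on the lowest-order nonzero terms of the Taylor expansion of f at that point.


Singular points: {(1, 3)}; classification: cusp.

Compute partial derivatives:
  f_x = -3*x**2 - 2*x*y + 12*x - y**2 + 8*y - 18.
  f_y = -x**2 - 2*x*y + 8*x - 3*y**2 + 22*y - 40.
Scan x_0 ∈ {−4, ..., 4}. For each x_0, f_y(x_0, y) is a polynomial in y; find its integer roots y ∈ {−4, ..., 4}, then test f_x and f at those candidates.
  x = -4: f_y(-4, y) = -3*y**2 + 30*y - 88; no integer root y with |y| ≤ 4.
  x = -3: f_y(-3, y) = -3*y**2 + 28*y - 73; no integer root y with |y| ≤ 4.
  x = -2: f_y(-2, y) = -3*y**2 + 26*y - 60; no integer root y with |y| ≤ 4.
  x = -1: f_y(-1, y) = -3*y**2 + 24*y - 49; no integer root y with |y| ≤ 4.
  x = 0: f_y(0, y) = -3*y**2 + 22*y - 40; vanishes at y ∈ {4}. (0, 4): f_x = -2 ≠ 0.
  x = 1: f_y(1, y) = -3*y**2 + 20*y - 33; vanishes at y ∈ {3}. (1, 3): f_x = 0, f = 0 — SINGULAR.
  x = 2: f_y(2, y) = -3*y**2 + 18*y - 28; no integer root y with |y| ≤ 4.
  x = 3: f_y(3, y) = -3*y**2 + 16*y - 25; no integer root y with |y| ≤ 4.
  x = 4: f_y(4, y) = -3*y**2 + 14*y - 24; no integer root y with |y| ≤ 4.
Only singular point on the grid: (1, 3).
Classify: substitute x = 1 + u, y = 3 + v and expand: f = -u**3 - u**2*v - u*v**2 - v**3 + v**2.
No constant or linear terms (consistent with a singular point). Quadratic part: v**2. Cubic part: -u**3 - u**2*v - u*v**2 - v**3.
The quadratic part v**2 is a perfect square, so there is a single (double) tangent line v = 0, i.e. y = 3. Restricting the cubic part to that line (v = 0) leaves -u**3 ≠ 0, so f is not divisible by v and the branch is v² ≈ u**3 to lowest order — this is a cusp.
Classification: cusp.


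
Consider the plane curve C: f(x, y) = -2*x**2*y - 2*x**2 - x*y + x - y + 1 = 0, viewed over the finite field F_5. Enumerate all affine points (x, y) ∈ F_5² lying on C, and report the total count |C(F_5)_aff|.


Affine F_5-points: {(0, 1), (1, 0), (2, 0), (3, 3), (4, 4)}; count = 5.

For each of the 25 pairs (x, y) ∈ F_5², evaluate f(x, y) mod 5. Record the zeros.
  x = 0: [0↦1, 1↦0, 2↦4, 3↦3, 4↦2]  zeros at y ∈ {1}
  x = 1: [0↦0, 1↦1, 2↦2, 3↦3, 4↦4]  zeros at y ∈ {0}
  x = 2: [0↦0, 1↦4, 2↦3, 3↦2, 4↦1]  zeros at y ∈ {0}
  x = 3: [0↦1, 1↦4, 2↦2, 3↦0, 4↦3]  zeros at y ∈ {3}
  x = 4: [0↦3, 1↦1, 2↦4, 3↦2, 4↦0]  zeros at y ∈ {4}
Collecting zeros: affine points = {(0, 1), (1, 0), (2, 0), (3, 3), (4, 4)}.
Total count |C(F_5)_aff| = 5.


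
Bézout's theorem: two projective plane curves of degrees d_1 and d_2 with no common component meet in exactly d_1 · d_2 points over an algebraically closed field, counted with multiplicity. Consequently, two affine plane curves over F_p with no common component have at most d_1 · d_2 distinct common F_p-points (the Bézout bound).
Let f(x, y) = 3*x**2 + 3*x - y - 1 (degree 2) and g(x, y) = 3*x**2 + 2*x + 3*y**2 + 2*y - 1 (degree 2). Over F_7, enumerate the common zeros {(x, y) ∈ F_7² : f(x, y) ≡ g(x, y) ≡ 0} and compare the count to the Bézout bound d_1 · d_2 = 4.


Common zeros: {(0, 6)}; count = 1; Bézout bound = 4.

deg(f) = 2, deg(g) = 2, so Bézout bound = 4.
Scan x ∈ F_7. For each x, list the y ∈ F_7 with f(x, y) ≡ 0 and those with g(x, y) ≡ 0 (mod 7); the common zeros in that column are the intersection.
  x = 0: f ≡ 0 at y ∈ {6}; g ≡ 0 at y ∈ {5, 6}; common: {6}.
  x = 1: f ≡ 0 at y ∈ {5}; g ≡ 0 at y ∈ ∅; common: ∅.
  x = 2: f ≡ 0 at y ∈ {3}; g ≡ 0 at y ∈ ∅; common: ∅.
  x = 3: f ≡ 0 at y ∈ {0}; g ≡ 0 at y ∈ ∅; common: ∅.
  x = 4: f ≡ 0 at y ∈ {3}; g ≡ 0 at y ∈ {5, 6}; common: ∅.
  x = 5: f ≡ 0 at y ∈ {5}; g ≡ 0 at y ∈ {0, 4}; common: ∅.
  x = 6: f ≡ 0 at y ∈ {6}; g ≡ 0 at y ∈ {0, 4}; common: ∅.
Collecting: common zeros = {(0, 6)}, so the count is 1.
Comparison with the Bézout bound: 1 ≤ 4 = deg(f)·deg(g), as expected for curves with no common component (the affine F_7-count falls short of the bound because intersections may lie at infinity, over extension fields, or carry multiplicity).


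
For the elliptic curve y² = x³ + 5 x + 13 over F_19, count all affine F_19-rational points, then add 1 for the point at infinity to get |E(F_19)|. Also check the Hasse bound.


Affine points = {(1, 0), (3, 6), (3, 13), (5, 7), (5, 12), (7, 7), (7, 12), (15, 9), (15, 10), (16, 3), (16, 16), (18, 8), (18, 11)}; affine count = 13; |E(F_19)| = 14.

Discriminant check: Δ ∝ 4a³ + 27b² = 4·5³ + 27·13² = 4·125 + 27·169 ≡ 9 (mod 19). Nonzero ⇒ E is nonsingular.
For each x ∈ F_19, compute rhs = x³ + 5·x + 13 mod 19, then count y ∈ F_19 with y² ≡ rhs.
  x = 0: rhs = 13, matching y values: none (0 points).
  x = 1: rhs = 0, matching y values: 0 (1 points).
  x = 2: rhs = 12, matching y values: none (0 points).
  x = 3: rhs = 17, matching y values: 6, 13 (2 points).
  x = 4: rhs = 2, matching y values: none (0 points).
  x = 5: rhs = 11, matching y values: 7, 12 (2 points).
  x = 6: rhs = 12, matching y values: none (0 points).
  x = 7: rhs = 11, matching y values: 7, 12 (2 points).
  x = 8: rhs = 14, matching y values: none (0 points).
  x = 9: rhs = 8, matching y values: none (0 points).
  x = 10: rhs = 18, matching y values: none (0 points).
  x = 11: rhs = 12, matching y values: none (0 points).
  x = 12: rhs = 15, matching y values: none (0 points).
  x = 13: rhs = 14, matching y values: none (0 points).
  x = 14: rhs = 15, matching y values: none (0 points).
  x = 15: rhs = 5, matching y values: 9, 10 (2 points).
  x = 16: rhs = 9, matching y values: 3, 16 (2 points).
  x = 17: rhs = 14, matching y values: none (0 points).
  x = 18: rhs = 7, matching y values: 8, 11 (2 points).
Total affine count: 13.
Full point count |E(F_19)| = 13 + 1 = 14.
Hasse bound: |14 − (19+1)| = |-6| = 6 ≤ 2√19 ≈ 8.7178 ✓.


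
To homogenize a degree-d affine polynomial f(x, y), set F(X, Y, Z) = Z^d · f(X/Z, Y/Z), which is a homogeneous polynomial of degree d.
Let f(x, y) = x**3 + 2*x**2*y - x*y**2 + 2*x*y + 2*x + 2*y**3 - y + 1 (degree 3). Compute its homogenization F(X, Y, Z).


F(X, Y, Z) = X**3 + 2*X**2*Y - X*Y**2 + 2*X*Y*Z + 2*X*Z**2 + 2*Y**3 - Y*Z**2 + Z**3

deg(f) = 3.
Substitute x = X/Z, y = Y/Z into f, then multiply by Z^3.
  monomial 1·x^3·y^0 ↦ 1·X^3·Y^0·Z^0.
  monomial 2·x^2·y^1 ↦ 2·X^2·Y^1·Z^0.
  monomial -1·x^1·y^2 ↦ -1·X^1·Y^2·Z^0.
  monomial 2·x^1·y^1 ↦ 2·X^1·Y^1·Z^1.
  monomial 2·x^1·y^0 ↦ 2·X^1·Y^0·Z^2.
  monomial 2·x^0·y^3 ↦ 2·X^0·Y^3·Z^0.
  monomial -1·x^0·y^1 ↦ -1·X^0·Y^1·Z^2.
  monomial 1·x^0·y^0 ↦ 1·X^0·Y^0·Z^3.
Collecting: F(X, Y, Z) = X**3 + 2*X**2*Y - X*Y**2 + 2*X*Y*Z + 2*X*Z**2 + 2*Y**3 - Y*Z**2 + Z**3.


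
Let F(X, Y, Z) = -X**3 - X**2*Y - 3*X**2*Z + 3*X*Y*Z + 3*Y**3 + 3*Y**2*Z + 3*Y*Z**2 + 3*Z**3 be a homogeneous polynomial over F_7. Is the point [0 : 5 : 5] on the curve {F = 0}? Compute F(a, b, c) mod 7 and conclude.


F(0,5,5) ≡ 2 (mod 7); P is NOT on the curve.

Evaluate F(0, 5, 5) term-by-term (mod 7).
  -X**3 ↦ -1·0·1·1 = 0
  -X**2*Y ↦ -1·0·5·1 = 0
  -3*X**2*Z ↦ -3·0·1·5 = 0
  3*X*Y*Z ↦ 3·0·5·5 = 0
  3*Y**3 ↦ 3·1·125·1 = 375
  3*Y**2*Z ↦ 3·1·25·5 = 375
  3*Y*Z**2 ↦ 3·1·5·25 = 375
  3*Z**3 ↦ 3·1·1·125 = 375
Sum: F(0, 5, 5) = (0) + (0) + (0) + (0) + (375) + (375) + (375) + (375) = 1500.
Reducing mod 7: 1500 ≡ 2 (mod 7).
Since F(a, b, c) ≡ 2 ≠ 0 (mod 7), P does NOT lie on the curve.


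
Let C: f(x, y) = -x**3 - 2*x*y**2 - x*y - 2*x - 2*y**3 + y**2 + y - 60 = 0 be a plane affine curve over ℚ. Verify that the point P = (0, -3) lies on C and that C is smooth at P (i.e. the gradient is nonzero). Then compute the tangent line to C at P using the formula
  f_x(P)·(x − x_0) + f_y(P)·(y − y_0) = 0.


Tangent line at P: -17*x - 59*y - 177 = 0.

Step 1: f(0, -3) = 0, so P lies on C.
Step 2: partial derivatives
  f_x(x, y) = -3*x**2 - 2*y**2 - y - 2, f_y(x, y) = -4*x*y - x - 6*y**2 + 2*y + 1.
  f_x(P) = -17, f_y(P) = -59 (gradient nonzero, so P is smooth).
Step 3: tangent line at P: -17·(x − 0) + -59·(y − -3) = 0.
Expanding: -17*x - 59*y - 177 = 0.


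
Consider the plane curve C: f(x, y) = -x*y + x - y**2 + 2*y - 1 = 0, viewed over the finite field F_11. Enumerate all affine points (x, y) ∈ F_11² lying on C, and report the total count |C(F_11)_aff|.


Affine F_11-points: {(0, 1), (1, 0), (1, 1), (2, 1), (2, 10), (3, 1), (3, 9), (4, 1), (4, 8), (5, 1), (5, 7), (6, 1), (6, 6), (7, 1), (7, 5), (8, 1), (8, 4), (9, 1), (9, 3), (10, 1), (10, 2)}; count = 21.

For each of the 121 pairs (x, y) ∈ F_11², evaluate f(x, y) mod 11. Record the zeros.
  x = 0: [0↦10, 1↦0, 2↦10, 3↦7, 4↦2, 5↦6, 6↦8, 7↦8, 8↦6, 9↦2, 10↦7]  zeros at y ∈ {1}
  x = 1: [0↦0, 1↦0, 2↦9, 3↦5, 4↦10, 5↦2, 6↦3, 7↦2, 8↦10, 9↦5, 10↦9]  zeros at y ∈ {0, 1}
  x = 2: [0↦1, 1↦0, 2↦8, 3↦3, 4↦7, 5↦9, 6↦9, 7↦7, 8↦3, 9↦8, 10↦0]  zeros at y ∈ {1, 10}
  x = 3: [0↦2, 1↦0, 2↦7, 3↦1, 4↦4, 5↦5, 6↦4, 7↦1, 8↦7, 9↦0, 10↦2]  zeros at y ∈ {1, 9}
  x = 4: [0↦3, 1↦0, 2↦6, 3↦10, 4↦1, 5↦1, 6↦10, 7↦6, 8↦0, 9↦3, 10↦4]  zeros at y ∈ {1, 8}
  x = 5: [0↦4, 1↦0, 2↦5, 3↦8, 4↦9, 5↦8, 6↦5, 7↦0, 8↦4, 9↦6, 10↦6]  zeros at y ∈ {1, 7}
  x = 6: [0↦5, 1↦0, 2↦4, 3↦6, 4↦6, 5↦4, 6↦0, 7↦5, 8↦8, 9↦9, 10↦8]  zeros at y ∈ {1, 6}
  x = 7: [0↦6, 1↦0, 2↦3, 3↦4, 4↦3, 5↦0, 6↦6, 7↦10, 8↦1, 9↦1, 10↦10]  zeros at y ∈ {1, 5}
  x = 8: [0↦7, 1↦0, 2↦2, 3↦2, 4↦0, 5↦7, 6↦1, 7↦4, 8↦5, 9↦4, 10↦1]  zeros at y ∈ {1, 4}
  x = 9: [0↦8, 1↦0, 2↦1, 3↦0, 4↦8, 5↦3, 6↦7, 7↦9, 8↦9, 9↦7, 10↦3]  zeros at y ∈ {1, 3}
  x = 10: [0↦9, 1↦0, 2↦0, 3↦9, 4↦5, 5↦10, 6↦2, 7↦3, 8↦2, 9↦10, 10↦5]  zeros at y ∈ {1, 2}
Collecting zeros: affine points = {(0, 1), (1, 0), (1, 1), (2, 1), (2, 10), (3, 1), (3, 9), (4, 1), (4, 8), (5, 1), (5, 7), (6, 1), (6, 6), (7, 1), (7, 5), (8, 1), (8, 4), (9, 1), (9, 3), (10, 1), (10, 2)}.
Total count |C(F_11)_aff| = 21.


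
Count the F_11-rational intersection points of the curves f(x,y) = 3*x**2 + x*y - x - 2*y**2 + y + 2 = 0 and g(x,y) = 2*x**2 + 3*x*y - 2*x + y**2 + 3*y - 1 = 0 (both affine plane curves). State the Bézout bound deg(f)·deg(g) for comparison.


Common zeros: ∅; count = 0; Bézout bound = 4.

deg(f) = 2, deg(g) = 2, so Bézout bound = 4.
Scan x ∈ F_11. For each x, list the y ∈ F_11 with f(x, y) ≡ 0 and those with g(x, y) ≡ 0 (mod 11); the common zeros in that column are the intersection.
  x = 0: f ≡ 0 at y ∈ ∅; g ≡ 0 at y ∈ ∅; common: ∅.
  x = 1: f ≡ 0 at y ∈ {2, 10}; g ≡ 0 at y ∈ ∅; common: ∅.
  x = 2: f ≡ 0 at y ∈ ∅; g ≡ 0 at y ∈ {4, 9}; common: ∅.
  x = 3: f ≡ 0 at y ∈ {6, 7}; g ≡ 0 at y ∈ {0, 10}; common: ∅.
  x = 4: f ≡ 0 at y ∈ ∅; g ≡ 0 at y ∈ {3, 4}; common: ∅.
  x = 5: f ≡ 0 at y ∈ ∅; g ≡ 0 at y ∈ {5, 10}; common: ∅.
  x = 6: f ≡ 0 at y ∈ {2, 7}; g ≡ 0 at y ∈ ∅; common: ∅.
  x = 7: f ≡ 0 at y ∈ {5, 10}; g ≡ 0 at y ∈ ∅; common: ∅.
  x = 8: f ≡ 0 at y ∈ ∅; g ≡ 0 at y ∈ ∅; common: ∅.
  x = 9: f ≡ 0 at y ∈ ∅; g ≡ 0 at y ∈ {0, 3}; common: ∅.
  x = 10: f ≡ 0 at y ∈ {5, 6}; g ≡ 0 at y ∈ ∅; common: ∅.
Collecting: common zeros = ∅, so the count is 0.
Comparison with the Bézout bound: 0 ≤ 4 = deg(f)·deg(g), as expected for curves with no common component (the affine F_11-count falls short of the bound because intersections may lie at infinity, over extension fields, or carry multiplicity).


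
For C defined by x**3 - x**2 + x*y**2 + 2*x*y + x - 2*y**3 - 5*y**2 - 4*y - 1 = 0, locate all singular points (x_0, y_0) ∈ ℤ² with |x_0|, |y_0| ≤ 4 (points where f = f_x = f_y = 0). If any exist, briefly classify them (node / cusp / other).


Singular points: {(0, -1)}; classification: node.

Compute partial derivatives:
  f_x = 3*x**2 - 2*x + y**2 + 2*y + 1.
  f_y = 2*x*y + 2*x - 6*y**2 - 10*y - 4.
Scan x_0 ∈ {−4, ..., 4}. For each x_0, f_y(x_0, y) is a polynomial in y; find its integer roots y ∈ {−4, ..., 4}, then test f_x and f at those candidates.
  x = -4: f_y(-4, y) = -6*y**2 - 18*y - 12; vanishes at y ∈ {-2, -1}. (-4, -2): f_x = 57 ≠ 0; (-4, -1): f_x = 56 ≠ 0.
  x = -3: f_y(-3, y) = -6*y**2 - 16*y - 10; vanishes at y ∈ {-1}. (-3, -1): f_x = 33 ≠ 0.
  x = -2: f_y(-2, y) = -6*y**2 - 14*y - 8; vanishes at y ∈ {-1}. (-2, -1): f_x = 16 ≠ 0.
  x = -1: f_y(-1, y) = -6*y**2 - 12*y - 6; vanishes at y ∈ {-1}. (-1, -1): f_x = 5 ≠ 0.
  x = 0: f_y(0, y) = -6*y**2 - 10*y - 4; vanishes at y ∈ {-1}. (0, -1): f_x = 0, f = 0 — SINGULAR.
  x = 1: f_y(1, y) = -6*y**2 - 8*y - 2; vanishes at y ∈ {-1}. (1, -1): f_x = 1 ≠ 0.
  x = 2: f_y(2, y) = -6*y**2 - 6*y; vanishes at y ∈ {-1, 0}. (2, -1): f_x = 8 ≠ 0; (2, 0): f_x = 9 ≠ 0.
  x = 3: f_y(3, y) = -6*y**2 - 4*y + 2; vanishes at y ∈ {-1}. (3, -1): f_x = 21 ≠ 0.
  x = 4: f_y(4, y) = -6*y**2 - 2*y + 4; vanishes at y ∈ {-1}. (4, -1): f_x = 40 ≠ 0.
Only singular point on the grid: (0, -1).
Classify: substitute x = 0 + u, y = -1 + v and expand: f = u**3 - u**2 + u*v**2 - 2*v**3 + v**2.
No constant or linear terms (consistent with a singular point). Quadratic part: -u**2 + v**2. Cubic part: u**3 + u*v**2 - 2*v**3.
The quadratic part v**2 - u**2 = (v − u)(v + u) splits into two distinct linear factors, so there are two distinct tangent lines y − -1 = ±(x − 0) — this is a node (ordinary double point).
Classification: node.


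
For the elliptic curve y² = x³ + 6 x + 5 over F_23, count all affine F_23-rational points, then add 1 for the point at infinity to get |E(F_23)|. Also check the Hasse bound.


Affine points = {(1, 9), (1, 14), (2, 5), (2, 18), (3, 2), (3, 21), (4, 1), (4, 22), (6, 2), (6, 21), (8, 6), (8, 17), (9, 11), (9, 12), (13, 7), (13, 16), (14, 2), (14, 21), (17, 11), (17, 12), (19, 3), (19, 20), (20, 11), (20, 12), (21, 10), (21, 13)}; affine count = 26; |E(F_23)| = 27.

Discriminant check: Δ ∝ 4a³ + 27b² = 4·6³ + 27·5² = 4·216 + 27·25 ≡ 21 (mod 23). Nonzero ⇒ E is nonsingular.
For each x ∈ F_23, compute rhs = x³ + 6·x + 5 mod 23, then count y ∈ F_23 with y² ≡ rhs.
  x = 0: rhs = 5, matching y values: none (0 points).
  x = 1: rhs = 12, matching y values: 9, 14 (2 points).
  x = 2: rhs = 2, matching y values: 5, 18 (2 points).
  x = 3: rhs = 4, matching y values: 2, 21 (2 points).
  x = 4: rhs = 1, matching y values: 1, 22 (2 points).
  x = 5: rhs = 22, matching y values: none (0 points).
  x = 6: rhs = 4, matching y values: 2, 21 (2 points).
  x = 7: rhs = 22, matching y values: none (0 points).
  x = 8: rhs = 13, matching y values: 6, 17 (2 points).
  x = 9: rhs = 6, matching y values: 11, 12 (2 points).
  x = 10: rhs = 7, matching y values: none (0 points).
  x = 11: rhs = 22, matching y values: none (0 points).
  x = 12: rhs = 11, matching y values: none (0 points).
  x = 13: rhs = 3, matching y values: 7, 16 (2 points).
  x = 14: rhs = 4, matching y values: 2, 21 (2 points).
  x = 15: rhs = 20, matching y values: none (0 points).
  x = 16: rhs = 11, matching y values: none (0 points).
  x = 17: rhs = 6, matching y values: 11, 12 (2 points).
  x = 18: rhs = 11, matching y values: none (0 points).
  x = 19: rhs = 9, matching y values: 3, 20 (2 points).
  x = 20: rhs = 6, matching y values: 11, 12 (2 points).
  x = 21: rhs = 8, matching y values: 10, 13 (2 points).
  x = 22: rhs = 21, matching y values: none (0 points).
Total affine count: 26.
Full point count |E(F_23)| = 26 + 1 = 27.
Hasse bound: |27 − (23+1)| = |3| = 3 ≤ 2√23 ≈ 9.5917 ✓.


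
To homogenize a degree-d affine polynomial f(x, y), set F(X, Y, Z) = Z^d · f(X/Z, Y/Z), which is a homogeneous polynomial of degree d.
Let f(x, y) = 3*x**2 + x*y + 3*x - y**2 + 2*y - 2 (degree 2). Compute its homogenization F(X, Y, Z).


F(X, Y, Z) = 3*X**2 + X*Y + 3*X*Z - Y**2 + 2*Y*Z - 2*Z**2

deg(f) = 2.
Substitute x = X/Z, y = Y/Z into f, then multiply by Z^2.
  monomial 3·x^2·y^0 ↦ 3·X^2·Y^0·Z^0.
  monomial 1·x^1·y^1 ↦ 1·X^1·Y^1·Z^0.
  monomial 3·x^1·y^0 ↦ 3·X^1·Y^0·Z^1.
  monomial -1·x^0·y^2 ↦ -1·X^0·Y^2·Z^0.
  monomial 2·x^0·y^1 ↦ 2·X^0·Y^1·Z^1.
  monomial -2·x^0·y^0 ↦ -2·X^0·Y^0·Z^2.
Collecting: F(X, Y, Z) = 3*X**2 + X*Y + 3*X*Z - Y**2 + 2*Y*Z - 2*Z**2.


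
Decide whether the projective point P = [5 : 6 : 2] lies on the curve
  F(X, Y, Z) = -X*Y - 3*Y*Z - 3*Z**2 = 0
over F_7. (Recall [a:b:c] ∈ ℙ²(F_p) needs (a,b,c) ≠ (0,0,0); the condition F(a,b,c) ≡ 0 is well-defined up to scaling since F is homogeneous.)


F(5,6,2) ≡ 6 (mod 7); P is NOT on the curve.

Evaluate F(5, 6, 2) term-by-term (mod 7).
  -X*Y ↦ -1·5·6·1 = -30
  -3*Y*Z ↦ -3·1·6·2 = -36
  -3*Z**2 ↦ -3·1·1·4 = -12
Sum: F(5, 6, 2) = (-30) + (-36) + (-12) = -78.
Reducing mod 7: -78 ≡ 6 (mod 7).
Since F(a, b, c) ≡ 6 ≠ 0 (mod 7), P does NOT lie on the curve.


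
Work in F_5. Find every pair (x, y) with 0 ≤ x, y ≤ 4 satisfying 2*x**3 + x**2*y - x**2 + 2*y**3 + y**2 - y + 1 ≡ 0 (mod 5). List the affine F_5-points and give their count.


Affine F_5-points: {(1, 1), (1, 3), (2, 3)}; count = 3.

For each of the 25 pairs (x, y) ∈ F_5², evaluate f(x, y) mod 5. Record the zeros.
  x = 0: [0↦1, 1↦3, 2↦4, 3↦1, 4↦1]  zeros at y ∈ ∅
  x = 1: [0↦2, 1↦0, 2↦2, 3↦0, 4↦1]  zeros at y ∈ {1, 3}
  x = 2: [0↦3, 1↦4, 2↦4, 3↦0, 4↦4]  zeros at y ∈ {3}
  x = 3: [0↦1, 1↦2, 2↦2, 3↦3, 4↦2]  zeros at y ∈ ∅
  x = 4: [0↦3, 1↦1, 2↦3, 3↦1, 4↦2]  zeros at y ∈ ∅
Collecting zeros: affine points = {(1, 1), (1, 3), (2, 3)}.
Total count |C(F_5)_aff| = 3.


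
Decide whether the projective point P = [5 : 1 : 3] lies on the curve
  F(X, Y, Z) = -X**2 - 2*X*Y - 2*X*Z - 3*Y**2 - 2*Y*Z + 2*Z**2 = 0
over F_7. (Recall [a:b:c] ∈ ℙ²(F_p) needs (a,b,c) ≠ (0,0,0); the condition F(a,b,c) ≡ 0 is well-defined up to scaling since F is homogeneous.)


F(5,1,3) ≡ 0 (mod 7); P is on the curve.

Evaluate F(5, 1, 3) term-by-term (mod 7).
  -X**2 ↦ -1·25·1·1 = -25
  -2*X*Y ↦ -2·5·1·1 = -10
  -2*X*Z ↦ -2·5·1·3 = -30
  -3*Y**2 ↦ -3·1·1·1 = -3
  -2*Y*Z ↦ -2·1·1·3 = -6
  2*Z**2 ↦ 2·1·1·9 = 18
Sum: F(5, 1, 3) = (-25) + (-10) + (-30) + (-3) + (-6) + (18) = -56.
Reducing mod 7: -56 ≡ 0 (mod 7).
Since F(a, b, c) ≡ 0 (mod 7), P lies on the curve.


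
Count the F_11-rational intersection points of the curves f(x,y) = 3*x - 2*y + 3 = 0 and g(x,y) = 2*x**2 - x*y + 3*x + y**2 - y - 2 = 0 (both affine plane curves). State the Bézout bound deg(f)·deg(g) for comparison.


Common zeros: {(7, 1)}; count = 1; Bézout bound = 2.

deg(f) = 1, deg(g) = 2, so Bézout bound = 2.
Scan x ∈ F_11. For each x, list the y ∈ F_11 with f(x, y) ≡ 0 and those with g(x, y) ≡ 0 (mod 11); the common zeros in that column are the intersection.
  x = 0: f ≡ 0 at y ∈ {7}; g ≡ 0 at y ∈ {2, 10}; common: ∅.
  x = 1: f ≡ 0 at y ∈ {3}; g ≡ 0 at y ∈ {4, 9}; common: ∅.
  x = 2: f ≡ 0 at y ∈ {10}; g ≡ 0 at y ∈ {5, 9}; common: ∅.
  x = 3: f ≡ 0 at y ∈ {6}; g ≡ 0 at y ∈ {1, 3}; common: ∅.
  x = 4: f ≡ 0 at y ∈ {2}; g ≡ 0 at y ∈ {8}; common: ∅.
  x = 5: f ≡ 0 at y ∈ {9}; g ≡ 0 at y ∈ {2, 4}; common: ∅.
  x = 6: f ≡ 0 at y ∈ {5}; g ≡ 0 at y ∈ {0, 7}; common: ∅.
  x = 7: f ≡ 0 at y ∈ {1}; g ≡ 0 at y ∈ {1, 7}; common: {1}.
  x = 8: f ≡ 0 at y ∈ {8}; g ≡ 0 at y ∈ {3, 6}; common: ∅.
  x = 9: f ≡ 0 at y ∈ {4}; g ≡ 0 at y ∈ {0, 10}; common: ∅.
  x = 10: f ≡ 0 at y ∈ {0}; g ≡ 0 at y ∈ {5, 6}; common: ∅.
Collecting: common zeros = {(7, 1)}, so the count is 1.
Comparison with the Bézout bound: 1 ≤ 2 = deg(f)·deg(g), as expected for curves with no common component (the affine F_11-count falls short of the bound because intersections may lie at infinity, over extension fields, or carry multiplicity).


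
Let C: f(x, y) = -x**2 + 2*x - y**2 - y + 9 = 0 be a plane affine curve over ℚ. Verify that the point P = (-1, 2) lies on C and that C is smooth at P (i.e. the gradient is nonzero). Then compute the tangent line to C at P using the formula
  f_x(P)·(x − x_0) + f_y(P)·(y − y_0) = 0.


Tangent line at P: 4*x - 5*y + 14 = 0.

Step 1: f(-1, 2) = 0, so P lies on C.
Step 2: partial derivatives
  f_x(x, y) = 2 - 2*x, f_y(x, y) = -2*y - 1.
  f_x(P) = 4, f_y(P) = -5 (gradient nonzero, so P is smooth).
Step 3: tangent line at P: 4·(x − -1) + -5·(y − 2) = 0.
Expanding: 4*x - 5*y + 14 = 0.


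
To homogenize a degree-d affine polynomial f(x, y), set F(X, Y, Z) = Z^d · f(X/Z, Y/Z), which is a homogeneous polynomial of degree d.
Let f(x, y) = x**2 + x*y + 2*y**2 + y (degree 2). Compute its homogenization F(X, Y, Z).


F(X, Y, Z) = X**2 + X*Y + 2*Y**2 + Y*Z

deg(f) = 2.
Substitute x = X/Z, y = Y/Z into f, then multiply by Z^2.
  monomial 1·x^2·y^0 ↦ 1·X^2·Y^0·Z^0.
  monomial 1·x^1·y^1 ↦ 1·X^1·Y^1·Z^0.
  monomial 2·x^0·y^2 ↦ 2·X^0·Y^2·Z^0.
  monomial 1·x^0·y^1 ↦ 1·X^0·Y^1·Z^1.
Collecting: F(X, Y, Z) = X**2 + X*Y + 2*Y**2 + Y*Z.


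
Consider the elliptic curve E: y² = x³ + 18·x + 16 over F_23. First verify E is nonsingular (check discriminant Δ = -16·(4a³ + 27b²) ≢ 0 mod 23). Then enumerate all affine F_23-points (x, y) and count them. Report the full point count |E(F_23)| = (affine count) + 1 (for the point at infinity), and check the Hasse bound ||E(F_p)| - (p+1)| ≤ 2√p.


Affine points = {(0, 4), (0, 19), (1, 9), (1, 14), (5, 1), (5, 22), (6, 8), (6, 15), (7, 5), (7, 18), (10, 0), (11, 2), (11, 21), (13, 3), (13, 20), (15, 2), (15, 21), (18, 10), (18, 13), (19, 8), (19, 15), (20, 2), (20, 21), (21, 8), (21, 15)}; affine count = 25; |E(F_23)| = 26.

Discriminant check: Δ ∝ 4a³ + 27b² = 4·18³ + 27·16² = 4·5832 + 27·256 ≡ 18 (mod 23). Nonzero ⇒ E is nonsingular.
For each x ∈ F_23, compute rhs = x³ + 18·x + 16 mod 23, then count y ∈ F_23 with y² ≡ rhs.
  x = 0: rhs = 16, matching y values: 4, 19 (2 points).
  x = 1: rhs = 12, matching y values: 9, 14 (2 points).
  x = 2: rhs = 14, matching y values: none (0 points).
  x = 3: rhs = 5, matching y values: none (0 points).
  x = 4: rhs = 14, matching y values: none (0 points).
  x = 5: rhs = 1, matching y values: 1, 22 (2 points).
  x = 6: rhs = 18, matching y values: 8, 15 (2 points).
  x = 7: rhs = 2, matching y values: 5, 18 (2 points).
  x = 8: rhs = 5, matching y values: none (0 points).
  x = 9: rhs = 10, matching y values: none (0 points).
  x = 10: rhs = 0, matching y values: 0 (1 points).
  x = 11: rhs = 4, matching y values: 2, 21 (2 points).
  x = 12: rhs = 5, matching y values: none (0 points).
  x = 13: rhs = 9, matching y values: 3, 20 (2 points).
  x = 14: rhs = 22, matching y values: none (0 points).
  x = 15: rhs = 4, matching y values: 2, 21 (2 points).
  x = 16: rhs = 7, matching y values: none (0 points).
  x = 17: rhs = 14, matching y values: none (0 points).
  x = 18: rhs = 8, matching y values: 10, 13 (2 points).
  x = 19: rhs = 18, matching y values: 8, 15 (2 points).
  x = 20: rhs = 4, matching y values: 2, 21 (2 points).
  x = 21: rhs = 18, matching y values: 8, 15 (2 points).
  x = 22: rhs = 20, matching y values: none (0 points).
Total affine count: 25.
Full point count |E(F_23)| = 25 + 1 = 26.
Hasse bound: |26 − (23+1)| = |2| = 2 ≤ 2√23 ≈ 9.5917 ✓.
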